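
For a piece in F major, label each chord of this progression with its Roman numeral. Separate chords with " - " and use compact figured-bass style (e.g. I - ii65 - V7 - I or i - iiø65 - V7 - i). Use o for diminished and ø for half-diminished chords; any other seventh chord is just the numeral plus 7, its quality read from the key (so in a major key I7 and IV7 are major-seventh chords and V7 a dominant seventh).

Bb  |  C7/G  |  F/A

IV - V43 - I6

Bb has root Bb, degree 4 in F major, so IV.
C7/G: dominant seventh chord on C = scale degree 5 → V43.
F/A: root F is the tonic; major triad there is I6.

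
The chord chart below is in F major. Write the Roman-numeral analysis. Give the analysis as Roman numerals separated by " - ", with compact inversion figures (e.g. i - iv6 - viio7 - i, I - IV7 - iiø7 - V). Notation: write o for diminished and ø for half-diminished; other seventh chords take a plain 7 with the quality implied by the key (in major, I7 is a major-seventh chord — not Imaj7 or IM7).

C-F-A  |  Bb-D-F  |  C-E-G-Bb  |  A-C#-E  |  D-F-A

C-F-A: major triad on F = scale degree 1 → I64.
Bb-D-F: major triad on Bb = scale degree 4 → IV.
C-E-G-Bb has root C, degree 5 in F major, so V7.
A-C#-E: chromatic; A is V of vi, so V/vi.
D-F-A: root D is the submediant; minor triad there is vi.

I64 - IV - V7 - V/vi - vi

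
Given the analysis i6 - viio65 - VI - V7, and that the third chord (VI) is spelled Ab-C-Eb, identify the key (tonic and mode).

The anchor chord is a major triad on Ab, labeled VI.
If Ab is scale degree 6 and the mode makes that degree carry a major triad, the tonic is C and the mode is minor.

C minor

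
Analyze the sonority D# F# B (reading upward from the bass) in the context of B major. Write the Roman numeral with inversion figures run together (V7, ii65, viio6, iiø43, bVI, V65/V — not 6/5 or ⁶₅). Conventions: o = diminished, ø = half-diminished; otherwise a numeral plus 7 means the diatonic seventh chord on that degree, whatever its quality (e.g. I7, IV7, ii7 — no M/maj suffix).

I6

Stacked in thirds the chord is B-D#-F#: a major triad on B.
B is scale degree 1 in B major, and a major triad on that degree is written I.
With D# in the bass the chord is in first inversion, so the figured bass is 6.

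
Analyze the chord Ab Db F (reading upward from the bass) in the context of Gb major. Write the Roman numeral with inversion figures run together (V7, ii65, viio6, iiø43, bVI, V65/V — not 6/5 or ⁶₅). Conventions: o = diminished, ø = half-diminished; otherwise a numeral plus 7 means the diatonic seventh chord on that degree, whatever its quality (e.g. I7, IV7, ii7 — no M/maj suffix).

V64

Stacked in thirds the chord is Db-F-Ab: a major triad on Db.
Db is scale degree 5 in Gb major, and a major triad on that degree is written V.
With Ab in the bass the chord is in second inversion, so the figured bass is 64.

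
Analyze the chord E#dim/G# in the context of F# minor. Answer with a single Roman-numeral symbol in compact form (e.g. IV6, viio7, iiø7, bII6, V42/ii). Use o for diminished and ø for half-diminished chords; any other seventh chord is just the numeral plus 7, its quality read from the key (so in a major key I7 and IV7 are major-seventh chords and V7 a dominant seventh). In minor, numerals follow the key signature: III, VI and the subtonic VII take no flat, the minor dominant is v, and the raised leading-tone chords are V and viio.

Stacked in thirds the chord is E#-G#-B: a diminished triad on E#.
In F# minor, E# is the leading tone; the diatonic diminished triad there is viio.
With G# in the bass the chord is in first inversion, so the figured bass is 6.

viio6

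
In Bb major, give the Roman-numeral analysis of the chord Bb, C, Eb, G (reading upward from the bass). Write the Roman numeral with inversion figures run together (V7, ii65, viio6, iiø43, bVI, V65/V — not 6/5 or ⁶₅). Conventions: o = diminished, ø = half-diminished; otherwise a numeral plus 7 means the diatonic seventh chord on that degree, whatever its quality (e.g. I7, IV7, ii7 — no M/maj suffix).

ii42

The pitches C-Eb-G-Bb form a minor seventh chord rooted on C.
C is scale degree 2 in Bb major, and a minor seventh chord on that degree is written ii7.
With Bb in the bass the chord is in third inversion, so the figured bass is 42.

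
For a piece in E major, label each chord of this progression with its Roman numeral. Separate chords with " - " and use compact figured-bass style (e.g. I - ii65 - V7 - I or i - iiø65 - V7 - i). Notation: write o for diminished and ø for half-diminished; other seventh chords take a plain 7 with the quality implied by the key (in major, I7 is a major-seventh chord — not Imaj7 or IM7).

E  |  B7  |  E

E has root E, degree 1 in E major, so I.
B7: dominant seventh chord on B = scale degree 5 → V7.
E: major triad on E = scale degree 1 → I.

I - V7 - I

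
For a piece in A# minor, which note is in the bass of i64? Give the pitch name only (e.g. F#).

i in A# minor has root A#; the chord is A#-C#-E#.
The figure 64 means second inversion — the fifth is in the bass.

E#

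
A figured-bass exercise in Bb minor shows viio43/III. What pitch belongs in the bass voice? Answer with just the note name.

The applied chord viio43/III is rooted on C: C-Eb-Gb-Bbb.
The figure 43 means second inversion — the fifth is in the bass.

Gb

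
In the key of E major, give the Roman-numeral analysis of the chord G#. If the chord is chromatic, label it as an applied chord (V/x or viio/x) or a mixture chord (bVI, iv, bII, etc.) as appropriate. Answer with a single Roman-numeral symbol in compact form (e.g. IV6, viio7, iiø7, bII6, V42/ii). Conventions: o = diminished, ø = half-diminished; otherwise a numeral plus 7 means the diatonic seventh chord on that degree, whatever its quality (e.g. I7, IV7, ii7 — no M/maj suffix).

Stacked in thirds the chord is G#-B#-D#: a major triad on G#.
G# is not a diatonic chord root with this quality in E major, but it lies a perfect fifth above C# (vi), so the chord functions as an applied dominant of vi.

V/vi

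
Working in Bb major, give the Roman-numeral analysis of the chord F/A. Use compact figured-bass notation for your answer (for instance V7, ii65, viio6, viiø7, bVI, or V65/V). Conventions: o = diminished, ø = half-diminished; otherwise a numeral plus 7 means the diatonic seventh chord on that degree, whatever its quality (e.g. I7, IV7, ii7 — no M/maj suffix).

The pitches F-A-C form a major triad rooted on F.
F is scale degree 5 in Bb major, and a major triad on that degree is written V.
With A in the bass the chord is in first inversion, so the figured bass is 6.

V6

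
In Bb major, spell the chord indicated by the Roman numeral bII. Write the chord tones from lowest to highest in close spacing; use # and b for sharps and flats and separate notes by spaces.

Cb Eb Gb

Scale degree 2 in Bb major is C; lowering it a half step gives Cb. bII is the Neapolitan chord — a major triad on the lowered second degree.
So the chord is Cb-Eb-Gb.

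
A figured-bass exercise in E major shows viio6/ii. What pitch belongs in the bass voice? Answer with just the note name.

G#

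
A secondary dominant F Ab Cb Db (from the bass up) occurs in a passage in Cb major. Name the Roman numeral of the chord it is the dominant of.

V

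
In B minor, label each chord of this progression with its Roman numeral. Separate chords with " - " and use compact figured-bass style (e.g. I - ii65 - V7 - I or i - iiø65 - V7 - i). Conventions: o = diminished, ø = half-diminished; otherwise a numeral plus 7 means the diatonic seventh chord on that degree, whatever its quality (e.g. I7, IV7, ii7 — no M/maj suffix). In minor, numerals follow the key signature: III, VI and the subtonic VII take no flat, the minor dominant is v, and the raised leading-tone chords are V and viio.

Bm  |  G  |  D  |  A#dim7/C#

Bm: root B is the tonic; minor triad there is i.
G has root G, degree 6 in B minor, so VI.
D: major triad on D = scale degree 3 → III.
A#dim7/C# has root A#, degree 7 in B minor, so viio65.

i - VI - III - viio65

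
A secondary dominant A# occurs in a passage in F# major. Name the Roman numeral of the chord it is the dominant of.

vi

The chord is a major triad on A#.
A dominant resolves down a perfect fifth: A# → D#. In F# major, D# is scale degree 6, i.e. vi.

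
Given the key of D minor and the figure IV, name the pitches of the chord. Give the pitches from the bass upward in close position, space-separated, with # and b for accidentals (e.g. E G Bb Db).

Scale degree 4 in D minor is G; here the chord built on it is altered to a major triad. IV is the major subdominant, borrowed from the parallel major.
So the chord is G-B-D, a major triad.

G B D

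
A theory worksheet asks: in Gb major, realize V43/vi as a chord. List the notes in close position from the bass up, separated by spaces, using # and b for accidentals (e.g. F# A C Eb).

V43/vi is a secondary dominant — the dominant seventh of vi. vi in Gb major is Eb, so the applied chord's root is Bb, a perfect fifth above.
Building a dominant seventh chord on Bb gives Bb-D-F-Ab.
The figured bass 43 indicates second inversion, placing the fifth (F) in the bass: F-Ab-Bb-D.

F Ab Bb D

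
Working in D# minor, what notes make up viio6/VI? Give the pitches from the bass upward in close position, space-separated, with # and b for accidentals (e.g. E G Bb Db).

The slash marks an applied leading-tone chord: viio of VI. In D# minor, VI is B, so the leading tone to it is A#, a half step below.
Building a diminished triad on A# gives A#-C#-E.
With the 6 figure the chord is in first inversion; from the bass C# upward in close position it reads C#-E-A#.

C# E A#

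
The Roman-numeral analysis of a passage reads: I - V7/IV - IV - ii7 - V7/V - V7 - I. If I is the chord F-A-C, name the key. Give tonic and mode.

The anchor chord is a major triad on F, labeled I.
If F is scale degree 1 and the mode makes that degree carry a major triad, the tonic is F and the mode is major.

F major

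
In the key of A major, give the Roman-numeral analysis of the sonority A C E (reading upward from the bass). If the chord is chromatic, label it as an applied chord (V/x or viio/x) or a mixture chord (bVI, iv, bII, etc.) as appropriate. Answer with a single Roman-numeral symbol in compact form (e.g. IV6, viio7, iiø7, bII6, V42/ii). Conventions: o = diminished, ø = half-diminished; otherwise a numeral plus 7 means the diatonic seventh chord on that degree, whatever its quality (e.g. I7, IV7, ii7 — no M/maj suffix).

The pitches A-C-E form a minor triad rooted on A.
A is the first degree of A major. This is the minor tonic, borrowed from the parallel minor.

i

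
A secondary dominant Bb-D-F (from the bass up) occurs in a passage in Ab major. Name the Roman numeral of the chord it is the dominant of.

V

The chord is a major triad on Bb.
A dominant resolves down a perfect fifth: Bb → Eb. In Ab major, Eb is scale degree 5, i.e. V.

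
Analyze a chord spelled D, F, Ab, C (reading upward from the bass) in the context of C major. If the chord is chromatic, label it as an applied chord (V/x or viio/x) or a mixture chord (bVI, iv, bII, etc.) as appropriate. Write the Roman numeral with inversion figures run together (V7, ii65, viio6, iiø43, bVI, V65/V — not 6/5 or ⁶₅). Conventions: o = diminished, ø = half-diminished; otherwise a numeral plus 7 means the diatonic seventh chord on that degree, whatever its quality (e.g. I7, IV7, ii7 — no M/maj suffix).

iiø7

Stacked in thirds the chord is D-F-Ab-C: a half-diminished seventh chord on D.
D is the second degree of C major. This is the half-diminished supertonic seventh, borrowed from the parallel minor.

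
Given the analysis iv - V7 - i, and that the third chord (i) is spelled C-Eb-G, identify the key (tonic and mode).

C minor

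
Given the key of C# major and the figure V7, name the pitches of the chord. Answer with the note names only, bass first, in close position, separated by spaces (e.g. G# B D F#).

G# B# D# F#

The numeral's case and figure indicate a dominant seventh chord. In C# major its root, the dominant, is G#.
That chord is spelled G#-B#-D#-F#.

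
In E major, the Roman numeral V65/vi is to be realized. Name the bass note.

B#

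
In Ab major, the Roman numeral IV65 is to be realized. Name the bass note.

F

IV in Ab major has root Db; the chord is Db-F-Ab-C.
The figure 65 means first inversion — the third is in the bass.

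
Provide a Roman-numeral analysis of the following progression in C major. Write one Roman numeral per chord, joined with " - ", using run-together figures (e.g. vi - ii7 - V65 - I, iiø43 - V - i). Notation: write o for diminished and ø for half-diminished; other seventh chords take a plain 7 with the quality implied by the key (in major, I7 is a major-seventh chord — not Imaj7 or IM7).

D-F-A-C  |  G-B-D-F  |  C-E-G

ii7 - V7 - I

D-F-A-C: minor seventh chord on D = scale degree 2 → ii7.
G-B-D-F: root G is the dominant; dominant seventh chord there is V7.
C-E-G has root C, degree 1 in C major, so I.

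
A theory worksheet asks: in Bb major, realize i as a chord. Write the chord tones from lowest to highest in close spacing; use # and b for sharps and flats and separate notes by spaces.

Bb Db F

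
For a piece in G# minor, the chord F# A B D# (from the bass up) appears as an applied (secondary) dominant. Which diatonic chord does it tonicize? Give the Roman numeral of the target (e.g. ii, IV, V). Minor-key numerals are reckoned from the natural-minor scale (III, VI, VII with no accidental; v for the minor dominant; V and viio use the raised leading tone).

VI

The chord is a dominant seventh chord on B.
A dominant resolves down a perfect fifth: B → E. In G# minor, E is scale degree 6, i.e. VI.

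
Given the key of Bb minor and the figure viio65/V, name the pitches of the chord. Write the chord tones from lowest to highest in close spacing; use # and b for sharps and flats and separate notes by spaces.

viio65/V is a secondary leading-tone chord. The target V is F in Bb minor; the applied chord is rooted a semitone below, on E.
Building a fully diminished seventh chord on E gives E-G-Bb-Db.
With the 65 figure the chord is in first inversion; from the bass G upward in close position it reads G-Bb-Db-E.

G Bb Db E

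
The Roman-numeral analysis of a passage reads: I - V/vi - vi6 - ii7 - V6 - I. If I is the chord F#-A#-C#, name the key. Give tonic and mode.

The anchor chord is a major triad on F#, labeled I.
If F# is scale degree 1 and the mode makes that degree carry a major triad, the tonic is F# and the mode is major.

F# major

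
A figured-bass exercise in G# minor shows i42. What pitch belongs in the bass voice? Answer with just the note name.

F#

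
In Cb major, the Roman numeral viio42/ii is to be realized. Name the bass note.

Bbb

The applied chord viio42/ii is rooted on C: C-Eb-Gb-Bbb.
The figure 42 means third inversion — the seventh is in the bass.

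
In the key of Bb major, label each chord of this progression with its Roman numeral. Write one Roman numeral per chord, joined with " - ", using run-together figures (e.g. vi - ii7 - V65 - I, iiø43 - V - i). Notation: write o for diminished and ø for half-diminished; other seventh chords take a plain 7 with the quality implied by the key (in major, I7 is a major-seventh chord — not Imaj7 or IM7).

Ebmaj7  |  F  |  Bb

Ebmaj7: major seventh chord on Eb = scale degree 4 → IV7.
F: major triad on F = scale degree 5 → V.
Bb: root Bb is the tonic; major triad there is I.

IV7 - V - I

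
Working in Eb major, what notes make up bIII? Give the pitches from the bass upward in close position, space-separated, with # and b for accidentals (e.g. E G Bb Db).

Gb Bb Db

bIII is a major triad on the lowered third degree, borrowed from the parallel minor. In Eb major that root is Gb.
So the chord is Gb-Bb-Db.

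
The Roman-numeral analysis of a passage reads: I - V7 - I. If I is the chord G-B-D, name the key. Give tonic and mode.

G major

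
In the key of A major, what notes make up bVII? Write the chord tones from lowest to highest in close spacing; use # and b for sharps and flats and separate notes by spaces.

G B D

bVII is a major triad on the lowered seventh degree (the subtonic), borrowed from the parallel minor. In A major that root is G.
So the chord is G-B-D, a major triad.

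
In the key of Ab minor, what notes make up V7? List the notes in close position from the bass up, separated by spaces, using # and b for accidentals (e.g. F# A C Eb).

Eb G Bb Db

In Ab minor, the fifth degree is Eb. The dominant is major (leading tone raised), so V is a dominant seventh chord.
Stacking thirds from Eb gives Eb-G-Bb-Db.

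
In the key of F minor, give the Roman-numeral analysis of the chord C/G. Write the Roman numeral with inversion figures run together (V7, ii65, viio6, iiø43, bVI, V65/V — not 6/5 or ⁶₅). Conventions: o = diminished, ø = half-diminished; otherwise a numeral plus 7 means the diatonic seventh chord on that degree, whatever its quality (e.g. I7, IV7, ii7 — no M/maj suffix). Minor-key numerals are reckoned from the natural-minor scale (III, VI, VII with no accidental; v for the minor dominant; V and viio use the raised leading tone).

The pitches C-E-G form a major triad rooted on C.
C is scale degree 5 in F minor, and a major triad on that degree is written V.
With G in the bass the chord is in second inversion, so the figured bass is 64.

V64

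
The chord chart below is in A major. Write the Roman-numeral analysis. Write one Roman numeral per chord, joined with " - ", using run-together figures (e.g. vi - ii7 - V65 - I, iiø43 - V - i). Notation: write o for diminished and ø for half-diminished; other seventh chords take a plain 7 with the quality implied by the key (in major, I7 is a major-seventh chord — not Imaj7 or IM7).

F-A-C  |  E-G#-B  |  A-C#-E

bVI - V - I

F-A-C: F with this quality isn't in the key; it's bVI, borrowed from the parallel minor.
E-G#-B has root E, degree 5 in A major, so V.
A-C#-E has root A, degree 1 in A major, so I.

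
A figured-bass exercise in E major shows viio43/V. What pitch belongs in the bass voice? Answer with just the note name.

E

The applied chord viio43/V is rooted on A#: A#-C#-E-G.
The figure 43 means second inversion — the fifth is in the bass.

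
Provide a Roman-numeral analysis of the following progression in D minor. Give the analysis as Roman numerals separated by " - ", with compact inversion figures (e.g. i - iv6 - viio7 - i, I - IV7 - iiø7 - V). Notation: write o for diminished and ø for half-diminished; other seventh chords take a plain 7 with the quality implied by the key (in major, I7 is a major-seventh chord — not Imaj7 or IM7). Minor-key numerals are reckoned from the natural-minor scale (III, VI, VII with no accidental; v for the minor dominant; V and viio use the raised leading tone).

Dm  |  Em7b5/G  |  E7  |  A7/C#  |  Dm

i - iiø65 - V7/V - V65 - i

Dm: root D is the tonic; minor triad there is i.
Em7b5/G: half-diminished seventh chord on E = scale degree 2 → iiø65.
E7: a dominant seventh chord on E, the applied dominant of V → V7/V.
A7/C#: root A is the dominant; dominant seventh chord there is V65.
Dm has root D, degree 1 in D minor, so i.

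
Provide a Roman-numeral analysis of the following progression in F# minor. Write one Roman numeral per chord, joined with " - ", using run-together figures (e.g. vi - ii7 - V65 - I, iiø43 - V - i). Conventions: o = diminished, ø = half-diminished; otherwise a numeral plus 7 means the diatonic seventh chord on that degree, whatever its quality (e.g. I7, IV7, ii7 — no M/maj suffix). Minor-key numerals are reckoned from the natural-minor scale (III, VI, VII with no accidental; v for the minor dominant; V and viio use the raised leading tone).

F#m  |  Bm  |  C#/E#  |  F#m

F#m: minor triad on F# = scale degree 1 → i.
Bm has root B, degree 4 in F# minor, so iv.
C#/E#: major triad on C# = scale degree 5 → V6.
F#m: minor triad on F# = scale degree 1 → i.

i - iv - V6 - i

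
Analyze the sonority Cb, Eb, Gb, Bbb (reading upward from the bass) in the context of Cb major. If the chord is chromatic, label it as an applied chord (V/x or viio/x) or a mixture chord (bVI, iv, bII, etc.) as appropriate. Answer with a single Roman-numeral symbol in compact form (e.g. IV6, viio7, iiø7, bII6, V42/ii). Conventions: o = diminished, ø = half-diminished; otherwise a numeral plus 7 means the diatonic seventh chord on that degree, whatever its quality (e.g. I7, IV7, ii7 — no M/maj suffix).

V7/IV

Stacked in thirds the chord is Cb-Eb-Gb-Bbb: a dominant seventh chord on Cb.
Cb is not a diatonic chord root with this quality in Cb major, but it lies a perfect fifth above Fb (IV), so the chord functions as an applied dominant of IV.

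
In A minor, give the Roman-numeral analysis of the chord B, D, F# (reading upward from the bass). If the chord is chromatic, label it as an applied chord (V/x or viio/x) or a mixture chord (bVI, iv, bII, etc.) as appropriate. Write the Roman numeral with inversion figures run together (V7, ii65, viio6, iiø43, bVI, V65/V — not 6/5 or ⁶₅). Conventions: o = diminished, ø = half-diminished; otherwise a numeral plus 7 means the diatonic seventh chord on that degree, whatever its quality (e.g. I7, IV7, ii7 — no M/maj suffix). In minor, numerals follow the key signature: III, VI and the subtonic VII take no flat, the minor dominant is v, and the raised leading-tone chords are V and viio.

ii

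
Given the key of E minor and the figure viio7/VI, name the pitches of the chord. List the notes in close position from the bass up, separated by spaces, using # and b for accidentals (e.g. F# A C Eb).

B D F Ab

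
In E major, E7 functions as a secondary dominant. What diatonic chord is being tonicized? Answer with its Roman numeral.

IV

The chord is a dominant seventh chord on E.
A dominant resolves down a perfect fifth: E → A. In E major, A is scale degree 4, i.e. IV.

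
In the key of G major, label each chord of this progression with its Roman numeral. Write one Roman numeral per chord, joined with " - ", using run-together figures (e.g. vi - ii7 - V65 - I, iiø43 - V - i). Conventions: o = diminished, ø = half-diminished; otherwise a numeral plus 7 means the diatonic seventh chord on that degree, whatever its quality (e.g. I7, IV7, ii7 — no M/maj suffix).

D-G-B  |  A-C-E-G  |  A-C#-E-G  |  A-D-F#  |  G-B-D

I64 - ii7 - V7/V - V64 - I

D-G-B has root G, degree 1 in G major, so I64.
A-C-E-G: minor seventh chord on A = scale degree 2 → ii7.
A-C#-E-G: chromatic; A is V of V, so V7/V.
A-D-F#: root D is the dominant; major triad there is V64.
G-B-D: major triad on G = scale degree 1 → I.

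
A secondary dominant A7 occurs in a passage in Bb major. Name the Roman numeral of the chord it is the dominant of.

iii

The chord is a dominant seventh chord on A.
A dominant resolves down a perfect fifth: A → D. In Bb major, D is scale degree 3, i.e. iii.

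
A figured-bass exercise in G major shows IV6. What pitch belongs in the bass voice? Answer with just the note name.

E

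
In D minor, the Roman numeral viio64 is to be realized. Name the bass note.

viio in D minor has root C#; the chord is C#-E-G.
The figure 64 means second inversion — the fifth is in the bass.

G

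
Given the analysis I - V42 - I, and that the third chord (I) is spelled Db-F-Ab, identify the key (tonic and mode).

The anchor chord is a major triad on Db, labeled I.
If Db is scale degree 1 and the mode makes that degree carry a major triad, the tonic is Db and the mode is major.

Db major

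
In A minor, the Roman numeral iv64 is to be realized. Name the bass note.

A

iv in A minor has root D; the chord is D-F-A.
The figure 64 means second inversion — the fifth is in the bass.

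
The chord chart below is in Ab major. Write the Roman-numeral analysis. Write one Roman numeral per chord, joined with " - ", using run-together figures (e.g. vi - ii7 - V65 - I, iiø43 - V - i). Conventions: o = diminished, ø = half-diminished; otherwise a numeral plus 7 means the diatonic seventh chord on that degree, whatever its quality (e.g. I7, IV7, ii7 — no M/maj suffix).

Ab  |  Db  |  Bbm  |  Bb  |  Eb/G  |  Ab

I - IV - ii - V/V - V6 - I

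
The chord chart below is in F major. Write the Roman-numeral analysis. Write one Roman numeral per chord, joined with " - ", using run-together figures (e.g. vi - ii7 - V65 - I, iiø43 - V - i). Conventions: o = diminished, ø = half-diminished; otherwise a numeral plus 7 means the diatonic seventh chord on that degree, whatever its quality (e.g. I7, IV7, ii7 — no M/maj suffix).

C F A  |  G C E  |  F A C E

I64 - V64 - I7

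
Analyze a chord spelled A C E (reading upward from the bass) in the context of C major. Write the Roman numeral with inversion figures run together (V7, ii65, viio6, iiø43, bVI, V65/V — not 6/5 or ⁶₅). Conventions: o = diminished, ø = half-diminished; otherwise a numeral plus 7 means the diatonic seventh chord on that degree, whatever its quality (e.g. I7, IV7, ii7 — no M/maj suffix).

The pitches A-C-E form a minor triad rooted on A.
A is scale degree 6 in C major, and a minor triad on that degree is written vi.

vi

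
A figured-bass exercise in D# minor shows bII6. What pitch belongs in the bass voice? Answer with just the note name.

G#

bII in D# minor has root E; the chord is E-G#-B.
The figure 6 means first inversion — the third is in the bass.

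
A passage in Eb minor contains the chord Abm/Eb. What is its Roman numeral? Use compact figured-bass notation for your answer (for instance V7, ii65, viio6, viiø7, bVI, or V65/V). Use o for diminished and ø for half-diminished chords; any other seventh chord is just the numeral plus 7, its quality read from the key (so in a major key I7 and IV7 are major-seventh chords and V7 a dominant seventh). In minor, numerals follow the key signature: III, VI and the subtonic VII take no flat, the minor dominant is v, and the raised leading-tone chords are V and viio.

iv64

The pitches Ab-Cb-Eb form a minor triad rooted on Ab.
In Eb minor, Ab is the subdominant; the diatonic minor triad there is iv.
With Eb in the bass the chord is in second inversion, so the figured bass is 64.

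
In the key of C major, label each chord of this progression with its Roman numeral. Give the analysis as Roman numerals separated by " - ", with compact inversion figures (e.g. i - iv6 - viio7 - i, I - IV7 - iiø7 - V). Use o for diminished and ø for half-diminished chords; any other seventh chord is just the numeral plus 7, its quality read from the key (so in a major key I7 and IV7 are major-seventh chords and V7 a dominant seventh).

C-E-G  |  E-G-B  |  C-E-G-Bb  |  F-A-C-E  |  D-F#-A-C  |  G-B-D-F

I - iii - V7/IV - IV7 - V7/V - V7

C-E-G: root C is the tonic; major triad there is I.
E-G-B has root E, degree 3 in C major, so iii.
C-E-G-Bb is the secondary dominant of IV (dominant seventh chord on C): V7/IV.
F-A-C-E: root F is the subdominant; major seventh chord there is IV7.
D-F#-A-C: a dominant seventh chord on D, the applied dominant of V → V7/V.
G-B-D-F has root G, degree 5 in C major, so V7.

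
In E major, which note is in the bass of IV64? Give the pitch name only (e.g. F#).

IV in E major has root A; the chord is A-C#-E.
The figure 64 means second inversion — the fifth is in the bass.

E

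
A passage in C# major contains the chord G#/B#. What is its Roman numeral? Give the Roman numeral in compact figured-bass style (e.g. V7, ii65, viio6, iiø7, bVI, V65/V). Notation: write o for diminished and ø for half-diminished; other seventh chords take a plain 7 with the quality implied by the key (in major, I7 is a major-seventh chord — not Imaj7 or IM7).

Stacked in thirds the chord is G#-B#-D#: a major triad on G#.
In C# major, G# is the dominant; the diatonic major triad there is V.
With B# in the bass the chord is in first inversion, so the figured bass is 6.

V6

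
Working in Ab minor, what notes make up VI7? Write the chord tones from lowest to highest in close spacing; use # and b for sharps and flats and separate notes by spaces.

Fb Ab Cb Eb

In Ab minor, the submediant is Fb, and the diatonic chord built there is a major seventh chord.
That chord is spelled Fb-Ab-Cb-Eb.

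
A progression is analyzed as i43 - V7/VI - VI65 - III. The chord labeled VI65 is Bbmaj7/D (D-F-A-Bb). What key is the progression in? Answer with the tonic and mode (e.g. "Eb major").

D minor

The chord Bbmaj7/D is a major seventh chord rooted on Bb; its label is VI65.
VI65 on Bb implies Bb is the submediant; that puts the tonic at D, and the uppercase numeral fits minor mode.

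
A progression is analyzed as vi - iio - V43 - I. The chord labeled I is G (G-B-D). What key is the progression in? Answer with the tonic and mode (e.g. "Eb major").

G major

The anchor chord is a major triad on G, labeled I.
If G is scale degree 1 and the mode makes that degree carry a major triad, the tonic is G and the mode is major.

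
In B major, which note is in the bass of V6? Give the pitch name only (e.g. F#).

V in B major has root F#; the chord is F#-A#-C#.
The figure 6 means first inversion — the third is in the bass.

A#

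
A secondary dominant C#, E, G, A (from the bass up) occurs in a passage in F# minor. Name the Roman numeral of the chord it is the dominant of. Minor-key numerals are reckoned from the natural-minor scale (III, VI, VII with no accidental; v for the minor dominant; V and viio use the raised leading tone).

The chord is a dominant seventh chord on A.
A dominant resolves down a perfect fifth: A → D. In F# minor, D is scale degree 6, i.e. VI.

VI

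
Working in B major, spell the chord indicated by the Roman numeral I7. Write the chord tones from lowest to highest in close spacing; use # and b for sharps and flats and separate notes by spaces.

B D# F# A#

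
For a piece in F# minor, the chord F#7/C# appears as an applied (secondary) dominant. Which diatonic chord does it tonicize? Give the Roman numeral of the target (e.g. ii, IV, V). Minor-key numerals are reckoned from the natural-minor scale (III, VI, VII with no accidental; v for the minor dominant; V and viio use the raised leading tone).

iv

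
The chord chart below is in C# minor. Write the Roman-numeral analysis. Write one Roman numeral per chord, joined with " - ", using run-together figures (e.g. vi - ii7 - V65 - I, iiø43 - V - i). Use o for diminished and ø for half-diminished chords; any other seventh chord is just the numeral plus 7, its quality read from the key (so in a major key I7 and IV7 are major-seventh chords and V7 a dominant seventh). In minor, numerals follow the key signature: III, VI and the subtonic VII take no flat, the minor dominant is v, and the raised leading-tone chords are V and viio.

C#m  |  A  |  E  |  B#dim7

C#m: root C# is the tonic; minor triad there is i.
A: root A is the submediant; major triad there is VI.
E: root E is the mediant; major triad there is III.
B#dim7: root B# is the leading tone; fully diminished seventh chord there is viio7.

i - VI - III - viio7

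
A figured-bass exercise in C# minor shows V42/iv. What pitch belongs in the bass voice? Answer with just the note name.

B

The applied chord V42/iv is rooted on C#: C#-E#-G#-B.
The figure 42 means third inversion — the seventh is in the bass.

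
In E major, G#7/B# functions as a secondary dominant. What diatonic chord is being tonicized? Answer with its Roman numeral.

The chord is a dominant seventh chord on G#.
A dominant resolves down a perfect fifth: G# → C#. In E major, C# is scale degree 6, i.e. vi.

vi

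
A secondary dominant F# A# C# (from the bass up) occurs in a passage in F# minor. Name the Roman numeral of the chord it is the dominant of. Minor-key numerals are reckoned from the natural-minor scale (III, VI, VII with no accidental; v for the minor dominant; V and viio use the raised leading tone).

The chord is a major triad on F#.
A dominant resolves down a perfect fifth: F# → B. In F# minor, B is scale degree 4, i.e. iv.

iv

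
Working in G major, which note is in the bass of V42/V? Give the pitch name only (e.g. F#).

The applied chord V42/V is rooted on A: A-C#-E-G.
The figure 42 means third inversion — the seventh is in the bass.

G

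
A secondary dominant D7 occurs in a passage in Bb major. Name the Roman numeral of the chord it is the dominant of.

vi

The chord is a dominant seventh chord on D.
A dominant resolves down a perfect fifth: D → G. In Bb major, G is scale degree 6, i.e. vi.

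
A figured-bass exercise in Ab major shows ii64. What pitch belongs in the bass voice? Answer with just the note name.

F

ii in Ab major has root Bb; the chord is Bb-Db-F.
The figure 64 means second inversion — the fifth is in the bass.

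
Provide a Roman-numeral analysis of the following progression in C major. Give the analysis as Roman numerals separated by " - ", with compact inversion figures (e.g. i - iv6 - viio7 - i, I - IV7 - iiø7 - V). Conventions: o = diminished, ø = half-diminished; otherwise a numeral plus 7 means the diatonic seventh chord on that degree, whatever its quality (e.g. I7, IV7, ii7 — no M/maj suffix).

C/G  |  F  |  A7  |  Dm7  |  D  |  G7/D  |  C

C/G: root C is the tonic; major triad there is I64.
F has root F, degree 4 in C major, so IV.
A7: chromatic; A is V of ii, so V7/ii.
Dm7 has root D, degree 2 in C major, so ii7.
D: a major triad on D, the applied dominant of V → V/V.
G7/D has root G, degree 5 in C major, so V43.
C: major triad on C = scale degree 1 → I.

I64 - IV - V7/ii - ii7 - V/V - V43 - I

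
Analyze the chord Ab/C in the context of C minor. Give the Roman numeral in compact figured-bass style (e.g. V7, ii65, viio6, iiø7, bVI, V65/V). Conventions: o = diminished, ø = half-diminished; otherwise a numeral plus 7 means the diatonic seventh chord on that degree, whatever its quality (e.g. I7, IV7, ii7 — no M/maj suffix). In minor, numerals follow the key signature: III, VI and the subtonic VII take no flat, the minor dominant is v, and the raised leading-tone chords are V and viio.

VI6

Stacked in thirds the chord is Ab-C-Eb: a major triad on Ab.
In C minor, Ab is the submediant; the diatonic major triad there is VI.
With C in the bass the chord is in first inversion, so the figured bass is 6.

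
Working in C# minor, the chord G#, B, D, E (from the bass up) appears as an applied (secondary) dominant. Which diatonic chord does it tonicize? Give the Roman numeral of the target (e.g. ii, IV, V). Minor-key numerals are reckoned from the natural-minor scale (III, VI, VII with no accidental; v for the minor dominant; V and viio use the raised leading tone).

VI

The chord is a dominant seventh chord on E.
A dominant resolves down a perfect fifth: E → A. In C# minor, A is scale degree 6, i.e. VI.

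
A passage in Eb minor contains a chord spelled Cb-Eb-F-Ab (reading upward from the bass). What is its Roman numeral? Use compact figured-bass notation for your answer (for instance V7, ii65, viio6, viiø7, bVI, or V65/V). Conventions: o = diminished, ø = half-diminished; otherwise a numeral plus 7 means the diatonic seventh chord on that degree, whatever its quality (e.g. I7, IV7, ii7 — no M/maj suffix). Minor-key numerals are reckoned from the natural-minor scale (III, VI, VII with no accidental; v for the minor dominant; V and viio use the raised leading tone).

Stacked in thirds the chord is F-Ab-Cb-Eb: a half-diminished seventh chord on F.
F is scale degree 2 in Eb minor, and a half-diminished seventh chord on that degree is written iiø7.
With Cb in the bass the chord is in second inversion, so the figured bass is 43.

iiø43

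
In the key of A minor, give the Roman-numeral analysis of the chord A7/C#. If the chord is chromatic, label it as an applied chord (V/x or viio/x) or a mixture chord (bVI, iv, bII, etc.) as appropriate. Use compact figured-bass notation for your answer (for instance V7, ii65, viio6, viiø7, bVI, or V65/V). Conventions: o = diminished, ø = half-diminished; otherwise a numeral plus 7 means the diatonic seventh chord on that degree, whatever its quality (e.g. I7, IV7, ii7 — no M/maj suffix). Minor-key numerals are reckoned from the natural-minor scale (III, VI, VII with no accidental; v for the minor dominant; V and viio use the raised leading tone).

V65/iv

The pitches A-C#-E-G form a dominant seventh chord rooted on A.
A is not a diatonic chord root with this quality in A minor, but it lies a perfect fifth above D (iv), so the chord functions as an applied dominant of iv.
With C# in the bass the chord is in first inversion, so the figured bass is 65.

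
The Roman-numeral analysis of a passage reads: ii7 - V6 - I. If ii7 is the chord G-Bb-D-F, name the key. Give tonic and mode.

F major

The chord Gm7 is a minor seventh chord rooted on G; its label is ii7.
Counting down one scale step from G places the tonic on F; a minor seventh chord on degree 2 is diatonic only in major.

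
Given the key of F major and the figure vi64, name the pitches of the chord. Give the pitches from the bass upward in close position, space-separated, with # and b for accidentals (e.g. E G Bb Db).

The numeral's case and figure indicate a minor triad. In F major its root, scale degree 6, is D.
That chord is spelled D-F-A.
With the 64 figure the chord is in second inversion; from the bass A upward in close position it reads A-D-F.

A D F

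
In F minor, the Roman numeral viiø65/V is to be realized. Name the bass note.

The applied chord viiø65/V is rooted on B: B-D-F-A.
The figure 65 means first inversion — the third is in the bass.

D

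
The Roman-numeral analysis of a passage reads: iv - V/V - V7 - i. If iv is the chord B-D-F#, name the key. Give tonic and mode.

F# minor

The chord Bm is a minor triad rooted on B; its label is iv.
iv on B implies B is the subdominant; that puts the tonic at F#, and the lowercase numeral fits minor mode.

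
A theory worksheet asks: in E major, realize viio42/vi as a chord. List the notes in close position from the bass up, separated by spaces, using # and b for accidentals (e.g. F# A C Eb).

A B# D# F#

The slash marks an applied leading-tone chord: viio of vi. In E major, vi is C#, so the leading tone to it is B#, a half step below.
Building a fully diminished seventh chord on B# gives B#-D#-F#-A.
The figured bass 42 indicates third inversion, placing the seventh (A) in the bass: A-B#-D#-F#.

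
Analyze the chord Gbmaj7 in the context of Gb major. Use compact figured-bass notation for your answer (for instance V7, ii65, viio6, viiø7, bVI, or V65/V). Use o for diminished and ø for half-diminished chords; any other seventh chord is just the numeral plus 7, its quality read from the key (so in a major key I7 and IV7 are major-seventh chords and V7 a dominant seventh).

I7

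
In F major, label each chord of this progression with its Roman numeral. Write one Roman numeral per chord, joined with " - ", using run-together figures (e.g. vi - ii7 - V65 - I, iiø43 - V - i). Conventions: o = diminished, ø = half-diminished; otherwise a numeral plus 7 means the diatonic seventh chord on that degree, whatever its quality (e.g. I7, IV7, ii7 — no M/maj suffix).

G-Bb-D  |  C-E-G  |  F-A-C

G-Bb-D has root G, degree 2 in F major, so ii.
C-E-G: root C is the dominant; major triad there is V.
F-A-C has root F, degree 1 in F major, so I.

ii - V - I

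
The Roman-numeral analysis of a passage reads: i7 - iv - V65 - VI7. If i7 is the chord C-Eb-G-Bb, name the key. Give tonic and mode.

The chord Cm7 is a minor seventh chord rooted on C; its label is i7.
If C is scale degree 1 and the mode makes that degree carry a minor seventh chord, the tonic is C and the mode is minor.

C minor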